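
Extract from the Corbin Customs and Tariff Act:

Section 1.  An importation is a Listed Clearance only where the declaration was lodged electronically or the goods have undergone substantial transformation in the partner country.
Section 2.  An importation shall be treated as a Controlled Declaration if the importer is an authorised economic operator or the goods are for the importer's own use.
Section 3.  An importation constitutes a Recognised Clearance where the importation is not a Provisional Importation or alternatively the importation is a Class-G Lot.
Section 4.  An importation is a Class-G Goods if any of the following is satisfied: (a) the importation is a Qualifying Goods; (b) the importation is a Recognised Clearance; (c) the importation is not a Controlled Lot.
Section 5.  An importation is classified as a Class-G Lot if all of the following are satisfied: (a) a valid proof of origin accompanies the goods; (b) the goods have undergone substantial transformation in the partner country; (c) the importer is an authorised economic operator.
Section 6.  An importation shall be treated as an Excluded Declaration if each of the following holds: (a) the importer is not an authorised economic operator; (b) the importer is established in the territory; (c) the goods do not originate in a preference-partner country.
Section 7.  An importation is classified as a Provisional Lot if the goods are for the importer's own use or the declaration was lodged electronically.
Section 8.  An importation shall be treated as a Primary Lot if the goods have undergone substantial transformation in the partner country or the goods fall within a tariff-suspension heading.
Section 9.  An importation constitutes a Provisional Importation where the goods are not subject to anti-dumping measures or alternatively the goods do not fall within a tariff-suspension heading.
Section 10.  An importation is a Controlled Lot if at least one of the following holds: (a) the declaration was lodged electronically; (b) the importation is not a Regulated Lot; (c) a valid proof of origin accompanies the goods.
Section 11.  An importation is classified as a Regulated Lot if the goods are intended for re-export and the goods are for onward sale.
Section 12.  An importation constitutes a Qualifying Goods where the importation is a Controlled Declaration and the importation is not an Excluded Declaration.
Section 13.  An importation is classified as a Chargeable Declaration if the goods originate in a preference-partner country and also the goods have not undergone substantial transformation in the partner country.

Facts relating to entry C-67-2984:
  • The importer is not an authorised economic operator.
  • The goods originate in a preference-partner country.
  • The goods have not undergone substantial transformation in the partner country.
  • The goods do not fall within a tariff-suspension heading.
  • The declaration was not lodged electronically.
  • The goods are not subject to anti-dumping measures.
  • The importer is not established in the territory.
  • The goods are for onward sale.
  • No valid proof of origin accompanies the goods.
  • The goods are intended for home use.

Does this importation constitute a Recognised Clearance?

section 9 — Provisional Importation: [the goods are not subject to anti-dumping measures? yes] OR [the goods do not fall within a tariff-suspension heading? yes] → satisfied.
section 5 — Class-G Lot: [a valid proof of origin accompanies the goods? no] AND [the goods have undergone substantial transformation in the partner country? no] AND [the importer is an authorised economic operator? no] → not satisfied.
section 3 — Recognised Clearance: [not a Provisional Importation (section 9)? no] OR [Class-G Lot (section 5)? no] → not satisfied.

No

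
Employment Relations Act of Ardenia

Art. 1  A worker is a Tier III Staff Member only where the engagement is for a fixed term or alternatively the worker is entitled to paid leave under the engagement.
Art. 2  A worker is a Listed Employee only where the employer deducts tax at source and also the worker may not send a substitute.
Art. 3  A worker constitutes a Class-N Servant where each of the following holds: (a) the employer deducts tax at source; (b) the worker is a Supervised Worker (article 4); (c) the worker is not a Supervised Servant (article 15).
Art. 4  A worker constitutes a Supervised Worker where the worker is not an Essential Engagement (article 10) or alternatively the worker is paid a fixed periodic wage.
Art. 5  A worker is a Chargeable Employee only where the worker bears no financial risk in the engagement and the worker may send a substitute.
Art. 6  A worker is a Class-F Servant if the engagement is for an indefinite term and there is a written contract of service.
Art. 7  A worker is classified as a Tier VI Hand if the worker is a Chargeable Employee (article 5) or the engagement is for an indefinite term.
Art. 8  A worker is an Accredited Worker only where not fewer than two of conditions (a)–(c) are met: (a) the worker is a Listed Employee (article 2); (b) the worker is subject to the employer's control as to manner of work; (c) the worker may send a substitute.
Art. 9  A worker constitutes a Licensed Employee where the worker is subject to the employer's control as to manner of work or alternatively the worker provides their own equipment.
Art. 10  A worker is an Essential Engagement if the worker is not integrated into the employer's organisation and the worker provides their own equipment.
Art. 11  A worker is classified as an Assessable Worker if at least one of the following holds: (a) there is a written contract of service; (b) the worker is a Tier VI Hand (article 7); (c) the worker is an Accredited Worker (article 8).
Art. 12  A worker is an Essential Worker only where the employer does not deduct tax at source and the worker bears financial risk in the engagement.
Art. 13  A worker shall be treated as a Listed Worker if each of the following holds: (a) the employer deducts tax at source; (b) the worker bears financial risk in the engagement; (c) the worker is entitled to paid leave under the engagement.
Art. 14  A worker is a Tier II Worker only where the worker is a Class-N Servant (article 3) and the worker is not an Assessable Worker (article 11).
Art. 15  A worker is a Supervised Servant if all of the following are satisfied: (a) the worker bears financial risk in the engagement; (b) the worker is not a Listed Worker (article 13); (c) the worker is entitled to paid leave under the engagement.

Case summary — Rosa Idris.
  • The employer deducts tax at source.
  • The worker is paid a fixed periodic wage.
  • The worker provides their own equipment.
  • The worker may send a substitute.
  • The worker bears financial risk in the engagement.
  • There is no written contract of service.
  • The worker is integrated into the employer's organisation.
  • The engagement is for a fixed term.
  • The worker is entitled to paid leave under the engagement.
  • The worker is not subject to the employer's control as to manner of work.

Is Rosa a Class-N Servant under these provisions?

article 10 — Essential Engagement: [the worker is not integrated into the employer's organisation? no] AND [the worker provides their own equipment? yes] → not satisfied.
article 4 — Supervised Worker: [not an Essential Engagement (article 10)? yes] OR [the worker is paid a fixed periodic wage? yes] → satisfied.
article 13 — Listed Worker: [the employer deducts tax at source? yes] AND [the worker bears financial risk in the engagement? yes] AND [the worker is entitled to paid leave under the engagement? yes] → satisfied.
article 15 — Supervised Servant: [the worker bears financial risk in the engagement? yes] AND [not a Listed Worker (article 13)? no] AND [the worker is entitled to paid leave under the engagement? yes] → not satisfied.
article 3 — Class-N Servant: [the employer deducts tax at source? yes] AND [Supervised Worker (article 4)? yes] AND [not a Supervised Servant (article 15)? yes] → satisfied.

Yes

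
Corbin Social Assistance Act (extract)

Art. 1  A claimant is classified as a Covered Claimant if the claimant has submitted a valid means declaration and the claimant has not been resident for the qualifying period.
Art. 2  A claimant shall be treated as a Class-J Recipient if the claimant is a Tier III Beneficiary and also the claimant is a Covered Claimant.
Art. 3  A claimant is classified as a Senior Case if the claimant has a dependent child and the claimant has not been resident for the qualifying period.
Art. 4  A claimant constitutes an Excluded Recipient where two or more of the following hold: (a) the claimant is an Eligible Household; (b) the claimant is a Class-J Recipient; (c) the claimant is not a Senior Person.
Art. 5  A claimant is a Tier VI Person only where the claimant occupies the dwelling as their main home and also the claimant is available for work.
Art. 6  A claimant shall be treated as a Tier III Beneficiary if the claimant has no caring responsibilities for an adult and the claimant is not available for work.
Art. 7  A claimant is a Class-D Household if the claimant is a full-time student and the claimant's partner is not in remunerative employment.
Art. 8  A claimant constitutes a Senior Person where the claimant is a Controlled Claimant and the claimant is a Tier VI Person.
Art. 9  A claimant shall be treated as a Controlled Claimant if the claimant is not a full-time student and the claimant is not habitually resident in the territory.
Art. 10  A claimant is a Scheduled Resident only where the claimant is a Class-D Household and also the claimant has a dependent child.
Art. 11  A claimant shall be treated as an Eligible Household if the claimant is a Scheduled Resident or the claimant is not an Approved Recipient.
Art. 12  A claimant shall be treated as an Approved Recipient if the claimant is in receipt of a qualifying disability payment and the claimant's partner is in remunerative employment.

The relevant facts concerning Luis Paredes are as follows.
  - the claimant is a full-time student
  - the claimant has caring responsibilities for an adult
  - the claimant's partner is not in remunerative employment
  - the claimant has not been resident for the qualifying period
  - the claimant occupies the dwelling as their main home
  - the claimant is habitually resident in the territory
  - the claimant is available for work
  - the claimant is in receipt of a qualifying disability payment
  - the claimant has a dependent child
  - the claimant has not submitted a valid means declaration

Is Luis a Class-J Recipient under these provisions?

Under article 6: the claimant has no caring responsibilities for an adult? no; and the claimant is not available for work? no. So the claimant is not a Tier III Beneficiary.
Under article 1: the claimant has submitted a valid means declaration? no; and the claimant has not been resident for the qualifying period? yes. So the claimant is not a Covered Claimant.
Under article 2: Tier III Beneficiary (article 6)? no; and Covered Claimant (article 1)? no. So the claimant is not a Class-J Recipient.

No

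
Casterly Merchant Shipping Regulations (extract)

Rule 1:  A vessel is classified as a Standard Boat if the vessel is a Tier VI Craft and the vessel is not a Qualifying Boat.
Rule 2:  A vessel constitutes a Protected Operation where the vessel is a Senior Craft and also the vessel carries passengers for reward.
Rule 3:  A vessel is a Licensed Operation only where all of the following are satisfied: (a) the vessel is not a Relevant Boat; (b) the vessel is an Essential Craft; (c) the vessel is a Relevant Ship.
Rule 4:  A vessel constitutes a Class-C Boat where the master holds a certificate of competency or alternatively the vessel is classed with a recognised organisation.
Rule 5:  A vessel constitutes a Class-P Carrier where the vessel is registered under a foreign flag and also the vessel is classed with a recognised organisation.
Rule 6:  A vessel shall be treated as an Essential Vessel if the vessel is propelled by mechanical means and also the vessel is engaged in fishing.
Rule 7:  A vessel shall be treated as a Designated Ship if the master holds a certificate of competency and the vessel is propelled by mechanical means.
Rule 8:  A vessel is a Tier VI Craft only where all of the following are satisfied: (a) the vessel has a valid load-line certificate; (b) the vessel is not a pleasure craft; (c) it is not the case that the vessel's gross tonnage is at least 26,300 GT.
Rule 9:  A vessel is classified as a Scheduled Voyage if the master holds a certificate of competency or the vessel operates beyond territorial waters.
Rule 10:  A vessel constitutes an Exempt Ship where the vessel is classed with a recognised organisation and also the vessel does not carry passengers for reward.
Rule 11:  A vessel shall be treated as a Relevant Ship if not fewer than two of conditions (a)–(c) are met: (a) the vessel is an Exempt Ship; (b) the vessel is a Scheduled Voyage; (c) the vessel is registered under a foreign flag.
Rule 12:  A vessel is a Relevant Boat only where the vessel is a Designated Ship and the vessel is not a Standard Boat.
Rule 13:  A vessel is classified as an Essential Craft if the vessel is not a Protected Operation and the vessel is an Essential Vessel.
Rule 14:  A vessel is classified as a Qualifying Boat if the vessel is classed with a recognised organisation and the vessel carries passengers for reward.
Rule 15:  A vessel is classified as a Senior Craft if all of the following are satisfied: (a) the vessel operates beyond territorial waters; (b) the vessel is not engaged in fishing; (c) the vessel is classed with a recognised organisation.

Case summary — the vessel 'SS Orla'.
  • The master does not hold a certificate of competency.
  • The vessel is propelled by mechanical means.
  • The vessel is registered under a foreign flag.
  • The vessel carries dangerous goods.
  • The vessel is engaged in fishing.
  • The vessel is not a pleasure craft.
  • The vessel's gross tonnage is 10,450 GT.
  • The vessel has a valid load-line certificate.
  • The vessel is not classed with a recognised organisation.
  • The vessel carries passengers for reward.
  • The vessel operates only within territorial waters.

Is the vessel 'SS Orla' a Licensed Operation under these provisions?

Under rule 7: the master holds a certificate of competency? no; and the vessel is propelled by mechanical means? yes. So the vessel is not a Designated Ship.
Under rule 8: the vessel has a valid load-line certificate? yes; and the vessel is not a pleasure craft? yes; and vessel's gross tonnage: 10,450 GT ≥ 26,300 GT? no, so negated condition yes. So the vessel is a Tier VI Craft.
Under rule 14: the vessel is classed with a recognised organisation? no; and the vessel carries passengers for reward? yes. So the vessel is not a Qualifying Boat.
Under rule 1: Tier VI Craft (rule 8)? yes; and not a Qualifying Boat (rule 14)? yes. So the vessel is a Standard Boat.
Under rule 12: Designated Ship (rule 7)? no; and not a Standard Boat (rule 1)? no. So the vessel is not a Relevant Boat.
Under rule 15: the vessel operates beyond territorial waters? no; and the vessel is not engaged in fishing? no; and the vessel is classed with a recognised organisation? no. So the vessel is not a Senior Craft.
Under rule 2: Senior Craft (rule 15)? no; and the vessel carries passengers for reward? yes. So the vessel is not a Protected Operation.
Under rule 6: the vessel is propelled by mechanical means? yes; and the vessel is engaged in fishing? yes. So the vessel is an Essential Vessel.
Under rule 13: not a Protected Operation (rule 2)? yes; and Essential Vessel (rule 6)? yes. So the vessel is an Essential Craft.
Under rule 10: the vessel is classed with a recognised organisation? no; and the vessel does not carry passengers for reward? no. So the vessel is not an Exempt Ship.
Under rule 9: the master holds a certificate of competency? no; or the vessel operates beyond territorial waters? no. So the vessel is not a Scheduled Voyage.
Under rule 11: Exempt Ship (rule 10)? no; Scheduled Voyage (rule 9)? no; the vessel is registered under a foreign flag? yes — 1 of 3 hold (need ≥2) → not satisfied.
Under rule 3: not a Relevant Boat (rule 12)? yes; and Essential Craft (rule 13)? yes; and Relevant Ship (rule 11)? no. So the vessel is not a Licensed Operation.

No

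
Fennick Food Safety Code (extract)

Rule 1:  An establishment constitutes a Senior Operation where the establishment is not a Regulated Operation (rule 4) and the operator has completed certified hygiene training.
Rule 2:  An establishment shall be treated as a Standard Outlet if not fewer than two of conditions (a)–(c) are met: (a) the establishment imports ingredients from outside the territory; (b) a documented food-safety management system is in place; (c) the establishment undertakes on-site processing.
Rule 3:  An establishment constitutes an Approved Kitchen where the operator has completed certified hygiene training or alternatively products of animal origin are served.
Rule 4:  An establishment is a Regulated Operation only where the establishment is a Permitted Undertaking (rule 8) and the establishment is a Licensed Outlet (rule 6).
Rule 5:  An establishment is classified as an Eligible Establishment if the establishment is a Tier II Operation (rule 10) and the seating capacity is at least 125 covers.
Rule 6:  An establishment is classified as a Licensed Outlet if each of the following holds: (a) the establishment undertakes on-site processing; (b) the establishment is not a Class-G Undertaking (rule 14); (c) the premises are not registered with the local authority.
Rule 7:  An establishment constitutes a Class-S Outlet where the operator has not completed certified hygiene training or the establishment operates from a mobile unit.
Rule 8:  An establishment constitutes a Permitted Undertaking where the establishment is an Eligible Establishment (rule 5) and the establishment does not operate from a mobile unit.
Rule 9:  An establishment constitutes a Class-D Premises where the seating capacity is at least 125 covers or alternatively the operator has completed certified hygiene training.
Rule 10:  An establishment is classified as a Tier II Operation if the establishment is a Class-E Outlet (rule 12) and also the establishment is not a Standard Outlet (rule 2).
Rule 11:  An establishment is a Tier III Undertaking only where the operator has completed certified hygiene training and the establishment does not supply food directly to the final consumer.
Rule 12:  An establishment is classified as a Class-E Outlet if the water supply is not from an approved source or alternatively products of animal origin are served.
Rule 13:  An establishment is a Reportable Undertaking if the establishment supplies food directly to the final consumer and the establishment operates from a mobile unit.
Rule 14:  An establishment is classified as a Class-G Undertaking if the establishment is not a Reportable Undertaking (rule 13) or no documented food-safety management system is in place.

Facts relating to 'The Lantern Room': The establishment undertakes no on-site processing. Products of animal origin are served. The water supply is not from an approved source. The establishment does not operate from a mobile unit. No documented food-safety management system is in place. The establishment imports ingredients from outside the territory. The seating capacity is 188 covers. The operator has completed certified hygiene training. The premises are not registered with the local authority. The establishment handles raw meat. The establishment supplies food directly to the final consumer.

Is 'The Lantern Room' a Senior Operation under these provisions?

Yes

rule 12 — Class-E Outlet: [the water supply is not from an approved source? yes] OR [products of animal origin are served? yes] → satisfied.
rule 2 — Standard Outlet: the establishment imports ingredients from outside the territory? yes; a documented food-safety management system is in place? no; the establishment undertakes on-site processing? no — 1 of 3 hold (need ≥2) → not satisfied.
rule 10 — Tier II Operation: [Class-E Outlet (rule 12)? yes] AND [not a Standard Outlet (rule 2)? yes] → satisfied.
rule 5 — Eligible Establishment: [Tier II Operation (rule 10)? yes] AND [seating capacity: 188 covers ≥ 125 covers? yes] → satisfied.
rule 8 — Permitted Undertaking: [Eligible Establishment (rule 5)? yes] AND [the establishment does not operate from a mobile unit? yes] → satisfied.
rule 13 — Reportable Undertaking: [the establishment supplies food directly to the final consumer? yes] AND [the establishment operates from a mobile unit? no] → not satisfied.
rule 14 — Class-G Undertaking: [not a Reportable Undertaking (rule 13)? yes] OR [no documented food-safety management system is in place? yes] → satisfied.
rule 6 — Licensed Outlet: [the establishment undertakes on-site processing? no] AND [not a Class-G Undertaking (rule 14)? no] AND [the premises are not registered with the local authority? yes] → not satisfied.
rule 4 — Regulated Operation: [Permitted Undertaking (rule 8)? yes] AND [Licensed Outlet (rule 6)? no] → not satisfied.
rule 1 — Senior Operation: [not a Regulated Operation (rule 4)? yes] AND [the operator has completed certified hygiene training? yes] → satisfied.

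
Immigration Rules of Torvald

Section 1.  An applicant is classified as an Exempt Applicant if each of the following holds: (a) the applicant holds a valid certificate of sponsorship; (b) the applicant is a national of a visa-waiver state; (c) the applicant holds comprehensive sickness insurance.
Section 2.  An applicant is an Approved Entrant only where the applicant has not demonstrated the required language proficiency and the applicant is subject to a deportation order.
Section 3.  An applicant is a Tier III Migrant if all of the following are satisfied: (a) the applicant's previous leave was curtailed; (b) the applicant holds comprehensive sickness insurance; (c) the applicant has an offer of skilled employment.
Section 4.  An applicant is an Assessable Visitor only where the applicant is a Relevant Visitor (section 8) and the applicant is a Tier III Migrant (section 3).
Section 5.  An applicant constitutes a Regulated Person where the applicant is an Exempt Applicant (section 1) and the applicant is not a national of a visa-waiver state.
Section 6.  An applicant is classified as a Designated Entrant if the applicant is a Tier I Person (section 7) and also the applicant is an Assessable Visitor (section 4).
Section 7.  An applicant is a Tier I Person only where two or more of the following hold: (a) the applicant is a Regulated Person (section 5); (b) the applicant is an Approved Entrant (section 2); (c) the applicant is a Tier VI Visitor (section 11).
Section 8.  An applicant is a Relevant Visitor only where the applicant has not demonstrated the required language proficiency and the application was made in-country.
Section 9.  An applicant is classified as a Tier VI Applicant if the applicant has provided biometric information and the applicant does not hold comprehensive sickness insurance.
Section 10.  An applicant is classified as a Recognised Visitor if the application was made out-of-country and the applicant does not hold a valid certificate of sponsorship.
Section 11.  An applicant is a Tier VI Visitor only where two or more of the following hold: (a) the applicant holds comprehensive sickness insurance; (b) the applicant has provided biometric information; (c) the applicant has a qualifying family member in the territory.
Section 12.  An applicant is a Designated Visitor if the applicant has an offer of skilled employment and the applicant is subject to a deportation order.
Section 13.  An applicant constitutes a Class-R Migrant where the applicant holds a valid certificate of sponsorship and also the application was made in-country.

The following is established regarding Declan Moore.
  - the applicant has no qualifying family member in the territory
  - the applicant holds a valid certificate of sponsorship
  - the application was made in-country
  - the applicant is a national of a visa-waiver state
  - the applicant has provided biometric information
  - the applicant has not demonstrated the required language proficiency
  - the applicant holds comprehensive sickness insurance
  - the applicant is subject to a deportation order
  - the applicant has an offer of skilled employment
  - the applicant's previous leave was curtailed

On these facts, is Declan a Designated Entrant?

Yes

Under section 1: the applicant holds a valid certificate of sponsorship? yes; and the applicant is a national of a visa-waiver state? yes; and the applicant holds comprehensive sickness insurance? yes. So the applicant is an Exempt Applicant.
Under section 5: Exempt Applicant (section 1)? yes; and the applicant is not a national of a visa-waiver state? no. So the applicant is not a Regulated Person.
Under section 2: the applicant has not demonstrated the required language proficiency? yes; and the applicant is subject to a deportation order? yes. So the applicant is an Approved Entrant.
Under section 11: the applicant holds comprehensive sickness insurance? yes; the applicant has provided biometric information? yes; the applicant has a qualifying family member in the territory? no — 2 of 3 hold (need ≥2) → satisfied.
Under section 7: Regulated Person (section 5)? no; Approved Entrant (section 2)? yes; Tier VI Visitor (section 11)? yes — 2 of 3 hold (need ≥2) → satisfied.
Under section 8: the applicant has not demonstrated the required language proficiency? yes; and the application was made in-country? yes. So the applicant is a Relevant Visitor.
Under section 3: the applicant's previous leave was curtailed? yes; and the applicant holds comprehensive sickness insurance? yes; and the applicant has an offer of skilled employment? yes. So the applicant is a Tier III Migrant.
Under section 4: Relevant Visitor (section 8)? yes; and Tier III Migrant (section 3)? yes. So the applicant is an Assessable Visitor.
Under section 6: Tier I Person (section 7)? yes; and Assessable Visitor (section 4)? yes. So the applicant is a Designated Entrant.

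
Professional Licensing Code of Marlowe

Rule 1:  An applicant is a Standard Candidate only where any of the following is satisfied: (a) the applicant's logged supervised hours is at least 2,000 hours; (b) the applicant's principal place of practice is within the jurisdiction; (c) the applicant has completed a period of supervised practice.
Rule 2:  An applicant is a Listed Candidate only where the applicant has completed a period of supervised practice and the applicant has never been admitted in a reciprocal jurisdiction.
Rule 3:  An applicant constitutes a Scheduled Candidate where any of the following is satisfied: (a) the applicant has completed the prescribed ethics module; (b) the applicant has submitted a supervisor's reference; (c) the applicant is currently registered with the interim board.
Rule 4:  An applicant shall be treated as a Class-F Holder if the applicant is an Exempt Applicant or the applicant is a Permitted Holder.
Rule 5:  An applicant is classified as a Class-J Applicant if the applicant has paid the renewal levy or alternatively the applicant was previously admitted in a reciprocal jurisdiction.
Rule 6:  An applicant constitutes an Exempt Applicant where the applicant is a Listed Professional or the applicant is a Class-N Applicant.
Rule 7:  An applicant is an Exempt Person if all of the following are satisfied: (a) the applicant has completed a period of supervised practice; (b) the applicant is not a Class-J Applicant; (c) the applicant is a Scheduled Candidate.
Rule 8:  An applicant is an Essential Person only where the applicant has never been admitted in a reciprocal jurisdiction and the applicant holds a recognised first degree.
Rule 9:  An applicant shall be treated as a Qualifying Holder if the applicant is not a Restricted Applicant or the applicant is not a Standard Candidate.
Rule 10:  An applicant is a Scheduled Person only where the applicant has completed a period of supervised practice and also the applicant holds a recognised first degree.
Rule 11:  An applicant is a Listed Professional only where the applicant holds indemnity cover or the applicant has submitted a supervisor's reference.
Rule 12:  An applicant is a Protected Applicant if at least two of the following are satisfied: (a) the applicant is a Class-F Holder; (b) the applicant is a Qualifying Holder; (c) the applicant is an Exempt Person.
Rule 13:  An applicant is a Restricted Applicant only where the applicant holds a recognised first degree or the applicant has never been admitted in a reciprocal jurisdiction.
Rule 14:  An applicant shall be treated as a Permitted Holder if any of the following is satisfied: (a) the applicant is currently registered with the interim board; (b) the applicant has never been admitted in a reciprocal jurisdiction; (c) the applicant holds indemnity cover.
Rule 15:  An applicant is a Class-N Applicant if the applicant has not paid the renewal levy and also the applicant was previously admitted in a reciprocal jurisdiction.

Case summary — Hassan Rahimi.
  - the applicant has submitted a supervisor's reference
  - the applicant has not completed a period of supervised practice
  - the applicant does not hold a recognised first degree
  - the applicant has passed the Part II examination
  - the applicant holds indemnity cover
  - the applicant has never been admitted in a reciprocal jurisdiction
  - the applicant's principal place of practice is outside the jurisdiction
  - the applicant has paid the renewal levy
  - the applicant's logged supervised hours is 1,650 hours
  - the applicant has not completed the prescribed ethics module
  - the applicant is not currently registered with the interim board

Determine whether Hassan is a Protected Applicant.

Under rule 11: the applicant holds indemnity cover? yes; or the applicant has submitted a supervisor's reference? yes. So the applicant is a Listed Professional.
Under rule 15: the applicant has not paid the renewal levy? no; and the applicant was previously admitted in a reciprocal jurisdiction? no. So the applicant is not a Class-N Applicant.
Under rule 6: Listed Professional (rule 11)? yes; or Class-N Applicant (rule 15)? no. So the applicant is an Exempt Applicant.
Under rule 14: the applicant is currently registered with the interim board? no; or the applicant has never been admitted in a reciprocal jurisdiction? yes; or the applicant holds indemnity cover? yes. So the applicant is a Permitted Holder.
Under rule 4: Exempt Applicant (rule 6)? yes; or Permitted Holder (rule 14)? yes. So the applicant is a Class-F Holder.
Under rule 13: the applicant holds a recognised first degree? no; or the applicant has never been admitted in a reciprocal jurisdiction? yes. So the applicant is a Restricted Applicant.
Under rule 1: applicant's logged supervised hours: 1,650 hours ≥ 2,000 hours? no; or the applicant's principal place of practice is within the jurisdiction? no; or the applicant has completed a period of supervised practice? no. So the applicant is not a Standard Candidate.
Under rule 9: not a Restricted Applicant (rule 13)? no; or not a Standard Candidate (rule 1)? yes. So the applicant is a Qualifying Holder.
Under rule 5: the applicant has paid the renewal levy? yes; or the applicant was previously admitted in a reciprocal jurisdiction? no. So the applicant is a Class-J Applicant.
Under rule 3: the applicant has completed the prescribed ethics module? no; or the applicant has submitted a supervisor's reference? yes; or the applicant is currently registered with the interim board? no. So the applicant is a Scheduled Candidate.
Under rule 7: the applicant has completed a period of supervised practice? no; and not a Class-J Applicant (rule 5)? no; and Scheduled Candidate (rule 3)? yes. So the applicant is not an Exempt Person.
Under rule 12: Class-F Holder (rule 4)? yes; Qualifying Holder (rule 9)? yes; Exempt Person (rule 7)? no — 2 of 3 hold (need ≥2) → satisfied.

Yes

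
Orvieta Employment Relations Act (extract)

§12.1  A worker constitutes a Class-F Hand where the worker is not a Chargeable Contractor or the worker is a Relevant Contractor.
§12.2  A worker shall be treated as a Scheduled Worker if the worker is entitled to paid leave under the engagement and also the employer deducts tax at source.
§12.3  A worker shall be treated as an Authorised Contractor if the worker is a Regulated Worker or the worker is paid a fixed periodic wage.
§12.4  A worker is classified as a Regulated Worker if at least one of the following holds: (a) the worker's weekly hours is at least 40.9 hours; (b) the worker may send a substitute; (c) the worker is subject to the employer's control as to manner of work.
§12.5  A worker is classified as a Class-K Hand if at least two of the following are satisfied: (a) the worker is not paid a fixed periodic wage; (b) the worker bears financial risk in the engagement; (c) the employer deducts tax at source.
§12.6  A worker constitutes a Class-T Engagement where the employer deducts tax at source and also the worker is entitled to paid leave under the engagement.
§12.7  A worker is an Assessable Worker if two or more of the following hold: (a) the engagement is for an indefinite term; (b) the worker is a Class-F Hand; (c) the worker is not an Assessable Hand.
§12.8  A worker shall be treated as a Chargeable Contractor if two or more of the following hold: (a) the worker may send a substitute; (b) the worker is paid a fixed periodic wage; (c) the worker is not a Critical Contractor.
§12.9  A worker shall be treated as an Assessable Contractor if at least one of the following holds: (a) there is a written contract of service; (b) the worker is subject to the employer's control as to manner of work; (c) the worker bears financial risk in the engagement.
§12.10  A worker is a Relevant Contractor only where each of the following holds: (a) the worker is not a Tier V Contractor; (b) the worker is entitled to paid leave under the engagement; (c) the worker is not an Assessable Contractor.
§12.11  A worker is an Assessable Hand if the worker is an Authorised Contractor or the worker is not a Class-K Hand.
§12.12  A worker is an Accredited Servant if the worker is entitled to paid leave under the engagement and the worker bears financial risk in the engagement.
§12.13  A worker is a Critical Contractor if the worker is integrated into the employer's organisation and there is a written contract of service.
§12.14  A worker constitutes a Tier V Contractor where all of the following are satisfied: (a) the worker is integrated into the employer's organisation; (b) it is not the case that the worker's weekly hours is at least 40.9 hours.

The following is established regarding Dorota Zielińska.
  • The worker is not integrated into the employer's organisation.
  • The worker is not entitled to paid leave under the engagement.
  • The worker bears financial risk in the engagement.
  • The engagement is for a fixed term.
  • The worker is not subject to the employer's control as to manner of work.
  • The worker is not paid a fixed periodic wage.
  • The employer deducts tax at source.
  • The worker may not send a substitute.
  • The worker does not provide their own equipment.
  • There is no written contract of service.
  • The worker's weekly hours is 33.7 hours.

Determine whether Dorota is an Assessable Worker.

Under §12.13: the worker is integrated into the employer's organisation? no; and there is a written contract of service? no. So the worker is not a Critical Contractor.
Under §12.8: the worker may send a substitute? no; the worker is paid a fixed periodic wage? no; not a Critical Contractor (§12.13)? yes — 1 of 3 hold (need ≥2) → not satisfied.
Under §12.14: the worker is integrated into the employer's organisation? no; and worker's weekly hours: 33.7 hours ≥ 40.9 hours? no, so negated condition yes. So the worker is not a Tier V Contractor.
Under §12.9: there is a written contract of service? no; or the worker is subject to the employer's control as to manner of work? no; or the worker bears financial risk in the engagement? yes. So the worker is an Assessable Contractor.
Under §12.10: not a Tier V Contractor (§12.14)? yes; and the worker is entitled to paid leave under the engagement? no; and not an Assessable Contractor (§12.9)? no. So the worker is not a Relevant Contractor.
Under §12.1: not a Chargeable Contractor (§12.8)? yes; or Relevant Contractor (§12.10)? no. So the worker is a Class-F Hand.
Under §12.4: worker's weekly hours: 33.7 hours ≥ 40.9 hours? no; or the worker may send a substitute? no; or the worker is subject to the employer's control as to manner of work? no. So the worker is not a Regulated Worker.
Under §12.3: Regulated Worker (§12.4)? no; or the worker is paid a fixed periodic wage? no. So the worker is not an Authorised Contractor.
Under §12.5: the worker is not paid a fixed periodic wage? yes; the worker bears financial risk in the engagement? yes; the employer deducts tax at source? yes — 3 of 3 hold (need ≥2) → satisfied.
Under §12.11: Authorised Contractor (§12.3)? no; or not a Class-K Hand (§12.5)? no. So the worker is not an Assessable Hand.
Under §12.7: the engagement is for an indefinite term? no; Class-F Hand (§12.1)? yes; not an Assessable Hand (§12.11)? yes — 2 of 3 hold (need ≥2) → satisfied.

Yes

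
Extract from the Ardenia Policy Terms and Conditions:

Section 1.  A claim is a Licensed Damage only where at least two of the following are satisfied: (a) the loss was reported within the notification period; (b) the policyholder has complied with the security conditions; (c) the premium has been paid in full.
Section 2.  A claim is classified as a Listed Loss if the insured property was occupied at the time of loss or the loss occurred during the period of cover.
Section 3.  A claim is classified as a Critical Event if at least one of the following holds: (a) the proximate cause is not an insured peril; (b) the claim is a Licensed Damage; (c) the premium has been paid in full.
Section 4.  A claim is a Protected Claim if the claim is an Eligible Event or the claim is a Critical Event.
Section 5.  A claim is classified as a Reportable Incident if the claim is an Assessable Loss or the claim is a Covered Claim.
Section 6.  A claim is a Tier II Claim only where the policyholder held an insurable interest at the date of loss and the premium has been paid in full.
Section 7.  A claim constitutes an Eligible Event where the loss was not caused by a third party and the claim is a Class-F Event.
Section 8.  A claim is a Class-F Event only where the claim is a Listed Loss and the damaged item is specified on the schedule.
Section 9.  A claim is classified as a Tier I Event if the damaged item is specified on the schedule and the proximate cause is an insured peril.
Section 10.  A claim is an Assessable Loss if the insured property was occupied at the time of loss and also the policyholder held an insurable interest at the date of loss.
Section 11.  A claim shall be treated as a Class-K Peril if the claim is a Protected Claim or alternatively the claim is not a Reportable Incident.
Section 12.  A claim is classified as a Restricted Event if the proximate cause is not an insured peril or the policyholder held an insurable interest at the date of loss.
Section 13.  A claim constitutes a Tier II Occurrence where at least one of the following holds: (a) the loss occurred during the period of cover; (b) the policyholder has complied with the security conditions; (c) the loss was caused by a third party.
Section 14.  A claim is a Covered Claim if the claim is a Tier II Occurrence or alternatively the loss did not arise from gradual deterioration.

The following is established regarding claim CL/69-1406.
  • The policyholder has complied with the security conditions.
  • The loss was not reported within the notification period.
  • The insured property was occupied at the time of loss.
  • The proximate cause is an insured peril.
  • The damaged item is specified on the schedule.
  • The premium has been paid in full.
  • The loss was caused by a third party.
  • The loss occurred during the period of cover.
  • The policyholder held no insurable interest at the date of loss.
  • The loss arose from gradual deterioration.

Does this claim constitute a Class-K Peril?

Yes

section 2 — Listed Loss: [the insured property was occupied at the time of loss? yes] OR [the loss occurred during the period of cover? yes] → satisfied.
section 8 — Class-F Event: [Listed Loss (section 2)? yes] AND [the damaged item is specified on the schedule? yes] → satisfied.
section 7 — Eligible Event: [the loss was not caused by a third party? no] AND [Class-F Event (section 8)? yes] → not satisfied.
section 1 — Licensed Damage: the loss was reported within the notification period? no; the policyholder has complied with the security conditions? yes; the premium has been paid in full? yes — 2 of 3 hold (need ≥2) → satisfied.
section 3 — Critical Event: [the proximate cause is not an insured peril? no] OR [Licensed Damage (section 1)? yes] OR [the premium has been paid in full? yes] → satisfied.
section 4 — Protected Claim: [Eligible Event (section 7)? no] OR [Critical Event (section 3)? yes] → satisfied.
section 10 — Assessable Loss: [the insured property was occupied at the time of loss? yes] AND [the policyholder held an insurable interest at the date of loss? no] → not satisfied.
section 13 — Tier II Occurrence: [the loss occurred during the period of cover? yes] OR [the policyholder has complied with the security conditions? yes] OR [the loss was caused by a third party? yes] → satisfied.
section 14 — Covered Claim: [Tier II Occurrence (section 13)? yes] OR [the loss did not arise from gradual deterioration? no] → satisfied.
section 5 — Reportable Incident: [Assessable Loss (section 10)? no] OR [Covered Claim (section 14)? yes] → satisfied.
section 11 — Class-K Peril: [Protected Claim (section 4)? yes] OR [not a Reportable Incident (section 5)? no] → satisfied.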